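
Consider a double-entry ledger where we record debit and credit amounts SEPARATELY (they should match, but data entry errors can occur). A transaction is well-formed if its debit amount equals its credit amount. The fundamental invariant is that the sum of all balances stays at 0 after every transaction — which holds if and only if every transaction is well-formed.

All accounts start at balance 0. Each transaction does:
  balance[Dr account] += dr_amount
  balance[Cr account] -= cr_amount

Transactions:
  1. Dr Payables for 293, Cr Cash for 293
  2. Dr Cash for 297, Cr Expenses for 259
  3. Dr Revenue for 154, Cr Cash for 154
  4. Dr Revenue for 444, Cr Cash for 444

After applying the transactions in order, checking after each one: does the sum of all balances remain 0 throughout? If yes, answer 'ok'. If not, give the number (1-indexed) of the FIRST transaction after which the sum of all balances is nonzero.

Answer: 2

Derivation:
After txn 1: dr=293 cr=293 sum_balances=0
After txn 2: dr=297 cr=259 sum_balances=38
After txn 3: dr=154 cr=154 sum_balances=38
After txn 4: dr=444 cr=444 sum_balances=38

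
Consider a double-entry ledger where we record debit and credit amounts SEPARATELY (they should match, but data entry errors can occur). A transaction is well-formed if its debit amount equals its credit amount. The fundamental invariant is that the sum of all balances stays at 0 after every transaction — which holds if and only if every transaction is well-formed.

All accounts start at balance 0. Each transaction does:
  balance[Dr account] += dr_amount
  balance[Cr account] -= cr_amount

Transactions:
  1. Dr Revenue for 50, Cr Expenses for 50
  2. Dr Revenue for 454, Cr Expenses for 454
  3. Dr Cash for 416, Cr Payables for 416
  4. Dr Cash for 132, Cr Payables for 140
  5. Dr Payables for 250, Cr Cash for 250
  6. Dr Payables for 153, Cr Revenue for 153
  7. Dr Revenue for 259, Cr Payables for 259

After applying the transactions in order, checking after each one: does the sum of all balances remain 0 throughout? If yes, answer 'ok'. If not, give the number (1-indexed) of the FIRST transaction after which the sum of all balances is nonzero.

Answer: 4

Derivation:
After txn 1: dr=50 cr=50 sum_balances=0
After txn 2: dr=454 cr=454 sum_balances=0
After txn 3: dr=416 cr=416 sum_balances=0
After txn 4: dr=132 cr=140 sum_balances=-8
After txn 5: dr=250 cr=250 sum_balances=-8
After txn 6: dr=153 cr=153 sum_balances=-8
After txn 7: dr=259 cr=259 sum_balances=-8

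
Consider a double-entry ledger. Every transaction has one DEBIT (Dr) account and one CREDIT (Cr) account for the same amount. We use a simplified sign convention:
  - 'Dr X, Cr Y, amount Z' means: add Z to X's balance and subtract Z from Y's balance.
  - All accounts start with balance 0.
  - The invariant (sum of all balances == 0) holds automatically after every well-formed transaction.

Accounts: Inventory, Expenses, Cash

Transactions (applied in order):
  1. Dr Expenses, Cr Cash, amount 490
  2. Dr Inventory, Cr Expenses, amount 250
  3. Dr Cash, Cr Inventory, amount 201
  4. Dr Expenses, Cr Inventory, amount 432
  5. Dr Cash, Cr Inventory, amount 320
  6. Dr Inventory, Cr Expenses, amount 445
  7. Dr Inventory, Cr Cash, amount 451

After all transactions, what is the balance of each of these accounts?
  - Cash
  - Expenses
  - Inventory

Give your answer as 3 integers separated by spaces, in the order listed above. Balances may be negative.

Answer: -420 227 193

Derivation:
After txn 1 (Dr Expenses, Cr Cash, amount 490): Cash=-490 Expenses=490
After txn 2 (Dr Inventory, Cr Expenses, amount 250): Cash=-490 Expenses=240 Inventory=250
After txn 3 (Dr Cash, Cr Inventory, amount 201): Cash=-289 Expenses=240 Inventory=49
After txn 4 (Dr Expenses, Cr Inventory, amount 432): Cash=-289 Expenses=672 Inventory=-383
After txn 5 (Dr Cash, Cr Inventory, amount 320): Cash=31 Expenses=672 Inventory=-703
After txn 6 (Dr Inventory, Cr Expenses, amount 445): Cash=31 Expenses=227 Inventory=-258
After txn 7 (Dr Inventory, Cr Cash, amount 451): Cash=-420 Expenses=227 Inventory=193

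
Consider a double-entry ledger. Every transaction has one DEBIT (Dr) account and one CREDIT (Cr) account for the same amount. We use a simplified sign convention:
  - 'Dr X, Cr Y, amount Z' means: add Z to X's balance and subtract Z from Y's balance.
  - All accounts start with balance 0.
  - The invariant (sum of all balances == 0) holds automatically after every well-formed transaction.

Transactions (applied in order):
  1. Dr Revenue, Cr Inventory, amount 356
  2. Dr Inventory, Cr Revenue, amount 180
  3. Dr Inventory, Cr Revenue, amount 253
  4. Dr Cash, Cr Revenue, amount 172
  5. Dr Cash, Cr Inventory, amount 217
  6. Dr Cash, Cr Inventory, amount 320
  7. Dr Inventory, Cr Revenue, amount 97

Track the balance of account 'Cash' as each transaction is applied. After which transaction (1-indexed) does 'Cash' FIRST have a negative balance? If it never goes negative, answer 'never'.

Answer: never

Derivation:
After txn 1: Cash=0
After txn 2: Cash=0
After txn 3: Cash=0
After txn 4: Cash=172
After txn 5: Cash=389
After txn 6: Cash=709
After txn 7: Cash=709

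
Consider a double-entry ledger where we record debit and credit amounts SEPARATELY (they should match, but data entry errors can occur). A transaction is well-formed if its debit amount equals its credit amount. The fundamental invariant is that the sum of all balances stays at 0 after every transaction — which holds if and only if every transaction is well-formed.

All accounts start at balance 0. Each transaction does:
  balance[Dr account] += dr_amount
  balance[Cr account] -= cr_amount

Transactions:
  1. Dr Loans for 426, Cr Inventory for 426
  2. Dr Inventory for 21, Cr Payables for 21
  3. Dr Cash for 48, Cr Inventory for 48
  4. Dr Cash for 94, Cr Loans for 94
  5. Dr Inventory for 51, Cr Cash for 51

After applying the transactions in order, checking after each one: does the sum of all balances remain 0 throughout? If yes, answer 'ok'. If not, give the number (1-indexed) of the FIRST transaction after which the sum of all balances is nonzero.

Answer: ok

Derivation:
After txn 1: dr=426 cr=426 sum_balances=0
After txn 2: dr=21 cr=21 sum_balances=0
After txn 3: dr=48 cr=48 sum_balances=0
After txn 4: dr=94 cr=94 sum_balances=0
After txn 5: dr=51 cr=51 sum_balances=0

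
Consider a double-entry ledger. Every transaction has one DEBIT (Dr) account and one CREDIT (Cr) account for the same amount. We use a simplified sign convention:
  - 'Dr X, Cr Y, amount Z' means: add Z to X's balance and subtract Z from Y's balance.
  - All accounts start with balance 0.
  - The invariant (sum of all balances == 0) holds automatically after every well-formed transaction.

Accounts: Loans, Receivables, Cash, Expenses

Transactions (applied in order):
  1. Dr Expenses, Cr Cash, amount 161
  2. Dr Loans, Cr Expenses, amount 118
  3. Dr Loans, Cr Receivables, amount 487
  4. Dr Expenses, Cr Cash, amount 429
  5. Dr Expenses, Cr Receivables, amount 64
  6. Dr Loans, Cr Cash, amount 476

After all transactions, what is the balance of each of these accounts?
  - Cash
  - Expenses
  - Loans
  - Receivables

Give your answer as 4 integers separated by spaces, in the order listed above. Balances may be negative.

After txn 1 (Dr Expenses, Cr Cash, amount 161): Cash=-161 Expenses=161
After txn 2 (Dr Loans, Cr Expenses, amount 118): Cash=-161 Expenses=43 Loans=118
After txn 3 (Dr Loans, Cr Receivables, amount 487): Cash=-161 Expenses=43 Loans=605 Receivables=-487
After txn 4 (Dr Expenses, Cr Cash, amount 429): Cash=-590 Expenses=472 Loans=605 Receivables=-487
After txn 5 (Dr Expenses, Cr Receivables, amount 64): Cash=-590 Expenses=536 Loans=605 Receivables=-551
After txn 6 (Dr Loans, Cr Cash, amount 476): Cash=-1066 Expenses=536 Loans=1081 Receivables=-551

Answer: -1066 536 1081 -551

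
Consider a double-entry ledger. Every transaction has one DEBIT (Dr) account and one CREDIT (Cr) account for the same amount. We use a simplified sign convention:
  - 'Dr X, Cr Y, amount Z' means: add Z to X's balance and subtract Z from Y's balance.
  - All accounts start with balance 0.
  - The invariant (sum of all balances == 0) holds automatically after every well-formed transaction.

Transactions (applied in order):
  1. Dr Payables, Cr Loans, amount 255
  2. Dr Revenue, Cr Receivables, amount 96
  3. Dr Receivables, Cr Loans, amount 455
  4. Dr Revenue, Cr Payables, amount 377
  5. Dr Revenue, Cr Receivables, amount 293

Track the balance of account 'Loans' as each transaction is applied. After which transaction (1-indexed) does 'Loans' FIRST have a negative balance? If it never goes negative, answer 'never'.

After txn 1: Loans=-255

Answer: 1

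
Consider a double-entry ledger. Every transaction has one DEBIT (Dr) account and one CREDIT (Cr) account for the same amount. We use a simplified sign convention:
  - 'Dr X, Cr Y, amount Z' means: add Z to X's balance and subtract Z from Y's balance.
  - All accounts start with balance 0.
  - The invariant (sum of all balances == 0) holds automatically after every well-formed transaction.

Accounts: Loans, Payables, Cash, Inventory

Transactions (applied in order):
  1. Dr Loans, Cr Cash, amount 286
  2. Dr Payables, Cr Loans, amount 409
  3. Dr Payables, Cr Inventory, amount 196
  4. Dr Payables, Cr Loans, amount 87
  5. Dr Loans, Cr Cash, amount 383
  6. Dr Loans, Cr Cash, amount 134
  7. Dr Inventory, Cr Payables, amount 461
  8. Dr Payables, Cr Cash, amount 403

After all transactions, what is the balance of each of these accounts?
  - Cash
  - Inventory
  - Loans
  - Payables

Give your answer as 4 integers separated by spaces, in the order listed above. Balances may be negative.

Answer: -1206 265 307 634

Derivation:
After txn 1 (Dr Loans, Cr Cash, amount 286): Cash=-286 Loans=286
After txn 2 (Dr Payables, Cr Loans, amount 409): Cash=-286 Loans=-123 Payables=409
After txn 3 (Dr Payables, Cr Inventory, amount 196): Cash=-286 Inventory=-196 Loans=-123 Payables=605
After txn 4 (Dr Payables, Cr Loans, amount 87): Cash=-286 Inventory=-196 Loans=-210 Payables=692
After txn 5 (Dr Loans, Cr Cash, amount 383): Cash=-669 Inventory=-196 Loans=173 Payables=692
After txn 6 (Dr Loans, Cr Cash, amount 134): Cash=-803 Inventory=-196 Loans=307 Payables=692
After txn 7 (Dr Inventory, Cr Payables, amount 461): Cash=-803 Inventory=265 Loans=307 Payables=231
After txn 8 (Dr Payables, Cr Cash, amount 403): Cash=-1206 Inventory=265 Loans=307 Payables=634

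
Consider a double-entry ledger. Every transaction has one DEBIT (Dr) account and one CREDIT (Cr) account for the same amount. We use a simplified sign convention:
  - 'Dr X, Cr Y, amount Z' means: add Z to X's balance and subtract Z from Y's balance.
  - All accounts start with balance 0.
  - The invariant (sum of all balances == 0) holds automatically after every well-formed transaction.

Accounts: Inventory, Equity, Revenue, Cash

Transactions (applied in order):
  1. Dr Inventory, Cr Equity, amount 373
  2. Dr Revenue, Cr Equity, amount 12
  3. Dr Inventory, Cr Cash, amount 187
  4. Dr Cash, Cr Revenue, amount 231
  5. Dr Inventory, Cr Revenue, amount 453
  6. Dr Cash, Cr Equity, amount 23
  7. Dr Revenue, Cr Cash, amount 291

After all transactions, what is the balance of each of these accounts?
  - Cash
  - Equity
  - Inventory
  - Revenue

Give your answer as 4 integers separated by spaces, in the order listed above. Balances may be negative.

After txn 1 (Dr Inventory, Cr Equity, amount 373): Equity=-373 Inventory=373
After txn 2 (Dr Revenue, Cr Equity, amount 12): Equity=-385 Inventory=373 Revenue=12
After txn 3 (Dr Inventory, Cr Cash, amount 187): Cash=-187 Equity=-385 Inventory=560 Revenue=12
After txn 4 (Dr Cash, Cr Revenue, amount 231): Cash=44 Equity=-385 Inventory=560 Revenue=-219
After txn 5 (Dr Inventory, Cr Revenue, amount 453): Cash=44 Equity=-385 Inventory=1013 Revenue=-672
After txn 6 (Dr Cash, Cr Equity, amount 23): Cash=67 Equity=-408 Inventory=1013 Revenue=-672
After txn 7 (Dr Revenue, Cr Cash, amount 291): Cash=-224 Equity=-408 Inventory=1013 Revenue=-381

Answer: -224 -408 1013 -381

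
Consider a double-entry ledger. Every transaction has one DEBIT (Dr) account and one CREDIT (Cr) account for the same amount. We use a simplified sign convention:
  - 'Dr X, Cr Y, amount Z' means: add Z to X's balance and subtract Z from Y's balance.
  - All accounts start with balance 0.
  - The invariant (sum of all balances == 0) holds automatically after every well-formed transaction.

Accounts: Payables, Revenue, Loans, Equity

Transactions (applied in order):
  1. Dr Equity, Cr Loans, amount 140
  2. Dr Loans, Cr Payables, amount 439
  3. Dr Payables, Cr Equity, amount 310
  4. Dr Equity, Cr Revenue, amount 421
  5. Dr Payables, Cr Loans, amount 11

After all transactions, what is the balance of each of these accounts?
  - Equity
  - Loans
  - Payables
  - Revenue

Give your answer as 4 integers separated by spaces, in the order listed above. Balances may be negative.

Answer: 251 288 -118 -421

Derivation:
After txn 1 (Dr Equity, Cr Loans, amount 140): Equity=140 Loans=-140
After txn 2 (Dr Loans, Cr Payables, amount 439): Equity=140 Loans=299 Payables=-439
After txn 3 (Dr Payables, Cr Equity, amount 310): Equity=-170 Loans=299 Payables=-129
After txn 4 (Dr Equity, Cr Revenue, amount 421): Equity=251 Loans=299 Payables=-129 Revenue=-421
After txn 5 (Dr Payables, Cr Loans, amount 11): Equity=251 Loans=288 Payables=-118 Revenue=-421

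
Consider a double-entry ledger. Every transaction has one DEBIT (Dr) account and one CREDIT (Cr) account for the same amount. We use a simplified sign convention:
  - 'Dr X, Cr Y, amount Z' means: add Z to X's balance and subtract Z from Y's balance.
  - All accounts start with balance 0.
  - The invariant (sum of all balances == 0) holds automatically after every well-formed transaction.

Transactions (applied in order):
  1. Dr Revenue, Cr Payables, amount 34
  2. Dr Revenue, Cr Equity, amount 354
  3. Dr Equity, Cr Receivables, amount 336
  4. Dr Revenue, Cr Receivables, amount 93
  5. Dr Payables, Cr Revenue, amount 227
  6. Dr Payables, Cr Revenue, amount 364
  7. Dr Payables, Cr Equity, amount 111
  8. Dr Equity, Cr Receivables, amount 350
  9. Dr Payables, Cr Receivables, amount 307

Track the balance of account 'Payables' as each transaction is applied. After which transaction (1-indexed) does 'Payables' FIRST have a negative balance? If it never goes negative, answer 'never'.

Answer: 1

Derivation:
After txn 1: Payables=-34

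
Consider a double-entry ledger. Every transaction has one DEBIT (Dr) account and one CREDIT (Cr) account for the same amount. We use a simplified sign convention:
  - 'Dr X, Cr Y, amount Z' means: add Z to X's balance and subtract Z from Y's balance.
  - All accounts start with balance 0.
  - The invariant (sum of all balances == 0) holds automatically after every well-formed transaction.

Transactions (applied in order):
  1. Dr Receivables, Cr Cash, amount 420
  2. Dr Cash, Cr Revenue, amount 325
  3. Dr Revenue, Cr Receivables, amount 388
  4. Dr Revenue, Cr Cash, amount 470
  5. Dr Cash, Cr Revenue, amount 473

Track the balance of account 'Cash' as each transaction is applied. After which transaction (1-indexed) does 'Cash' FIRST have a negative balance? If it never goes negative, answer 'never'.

Answer: 1

Derivation:
After txn 1: Cash=-420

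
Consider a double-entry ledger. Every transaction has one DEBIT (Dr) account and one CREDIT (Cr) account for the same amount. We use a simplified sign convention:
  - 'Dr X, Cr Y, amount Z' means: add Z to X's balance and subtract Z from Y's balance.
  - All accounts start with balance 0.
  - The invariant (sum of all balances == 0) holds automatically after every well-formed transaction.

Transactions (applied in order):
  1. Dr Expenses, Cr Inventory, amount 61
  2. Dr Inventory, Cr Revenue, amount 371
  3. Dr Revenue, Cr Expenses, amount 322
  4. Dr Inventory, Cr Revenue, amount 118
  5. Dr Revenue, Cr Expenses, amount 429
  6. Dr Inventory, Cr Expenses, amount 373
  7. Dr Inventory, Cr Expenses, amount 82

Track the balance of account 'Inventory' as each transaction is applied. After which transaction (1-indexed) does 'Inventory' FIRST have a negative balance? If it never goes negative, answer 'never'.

After txn 1: Inventory=-61

Answer: 1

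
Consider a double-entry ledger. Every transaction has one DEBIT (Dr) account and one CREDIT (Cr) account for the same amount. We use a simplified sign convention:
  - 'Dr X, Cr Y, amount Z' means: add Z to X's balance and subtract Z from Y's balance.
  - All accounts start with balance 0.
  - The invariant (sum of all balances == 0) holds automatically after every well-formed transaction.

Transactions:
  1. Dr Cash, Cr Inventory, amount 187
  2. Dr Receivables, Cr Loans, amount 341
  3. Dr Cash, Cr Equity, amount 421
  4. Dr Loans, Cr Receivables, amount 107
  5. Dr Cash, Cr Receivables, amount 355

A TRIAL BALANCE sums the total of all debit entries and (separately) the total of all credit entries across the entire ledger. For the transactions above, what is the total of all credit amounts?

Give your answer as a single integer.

Answer: 1411

Derivation:
Txn 1: credit+=187
Txn 2: credit+=341
Txn 3: credit+=421
Txn 4: credit+=107
Txn 5: credit+=355
Total credits = 1411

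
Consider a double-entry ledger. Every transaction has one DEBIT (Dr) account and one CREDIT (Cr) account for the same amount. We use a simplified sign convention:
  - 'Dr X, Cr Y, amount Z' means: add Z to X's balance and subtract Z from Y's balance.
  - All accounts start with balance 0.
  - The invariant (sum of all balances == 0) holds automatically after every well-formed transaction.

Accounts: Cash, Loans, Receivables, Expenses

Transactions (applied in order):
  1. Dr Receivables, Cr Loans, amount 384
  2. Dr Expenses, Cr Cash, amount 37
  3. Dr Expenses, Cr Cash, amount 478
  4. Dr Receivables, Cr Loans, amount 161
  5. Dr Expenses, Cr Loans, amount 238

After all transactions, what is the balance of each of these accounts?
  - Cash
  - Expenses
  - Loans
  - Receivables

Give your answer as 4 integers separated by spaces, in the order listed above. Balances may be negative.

Answer: -515 753 -783 545

Derivation:
After txn 1 (Dr Receivables, Cr Loans, amount 384): Loans=-384 Receivables=384
After txn 2 (Dr Expenses, Cr Cash, amount 37): Cash=-37 Expenses=37 Loans=-384 Receivables=384
After txn 3 (Dr Expenses, Cr Cash, amount 478): Cash=-515 Expenses=515 Loans=-384 Receivables=384
After txn 4 (Dr Receivables, Cr Loans, amount 161): Cash=-515 Expenses=515 Loans=-545 Receivables=545
After txn 5 (Dr Expenses, Cr Loans, amount 238): Cash=-515 Expenses=753 Loans=-783 Receivables=545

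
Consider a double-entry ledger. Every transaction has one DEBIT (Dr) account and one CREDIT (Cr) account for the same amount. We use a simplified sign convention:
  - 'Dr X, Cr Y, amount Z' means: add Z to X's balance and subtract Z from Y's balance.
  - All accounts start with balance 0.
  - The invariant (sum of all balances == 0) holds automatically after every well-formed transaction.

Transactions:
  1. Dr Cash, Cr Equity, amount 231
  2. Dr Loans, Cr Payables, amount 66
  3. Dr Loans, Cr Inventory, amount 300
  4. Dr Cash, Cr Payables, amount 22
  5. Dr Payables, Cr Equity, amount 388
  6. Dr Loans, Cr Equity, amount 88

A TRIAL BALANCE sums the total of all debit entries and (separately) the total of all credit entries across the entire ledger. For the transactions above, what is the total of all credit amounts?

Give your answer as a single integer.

Txn 1: credit+=231
Txn 2: credit+=66
Txn 3: credit+=300
Txn 4: credit+=22
Txn 5: credit+=388
Txn 6: credit+=88
Total credits = 1095

Answer: 1095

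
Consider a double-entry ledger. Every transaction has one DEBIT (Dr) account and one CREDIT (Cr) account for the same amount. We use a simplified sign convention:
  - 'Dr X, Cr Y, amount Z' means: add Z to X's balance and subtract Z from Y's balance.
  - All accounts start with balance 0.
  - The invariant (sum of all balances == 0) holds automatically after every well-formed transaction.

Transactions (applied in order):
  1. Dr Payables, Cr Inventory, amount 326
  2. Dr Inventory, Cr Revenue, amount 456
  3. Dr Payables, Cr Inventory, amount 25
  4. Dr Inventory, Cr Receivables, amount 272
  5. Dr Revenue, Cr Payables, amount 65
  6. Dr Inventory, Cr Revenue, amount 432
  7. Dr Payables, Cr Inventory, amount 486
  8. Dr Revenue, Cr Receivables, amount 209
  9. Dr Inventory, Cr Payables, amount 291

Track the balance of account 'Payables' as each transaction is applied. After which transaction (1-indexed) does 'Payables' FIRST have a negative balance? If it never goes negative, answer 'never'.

After txn 1: Payables=326
After txn 2: Payables=326
After txn 3: Payables=351
After txn 4: Payables=351
After txn 5: Payables=286
After txn 6: Payables=286
After txn 7: Payables=772
After txn 8: Payables=772
After txn 9: Payables=481

Answer: never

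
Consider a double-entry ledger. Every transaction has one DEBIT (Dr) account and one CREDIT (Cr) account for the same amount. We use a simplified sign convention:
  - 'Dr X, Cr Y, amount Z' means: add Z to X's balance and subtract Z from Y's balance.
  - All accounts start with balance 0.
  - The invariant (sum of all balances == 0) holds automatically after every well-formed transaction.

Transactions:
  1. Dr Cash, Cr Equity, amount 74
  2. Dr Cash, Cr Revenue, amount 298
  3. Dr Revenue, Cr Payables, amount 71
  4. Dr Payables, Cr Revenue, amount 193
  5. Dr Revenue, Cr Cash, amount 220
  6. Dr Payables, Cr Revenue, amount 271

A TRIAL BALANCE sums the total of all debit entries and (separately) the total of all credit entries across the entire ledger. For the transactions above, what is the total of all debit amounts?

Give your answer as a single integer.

Txn 1: debit+=74
Txn 2: debit+=298
Txn 3: debit+=71
Txn 4: debit+=193
Txn 5: debit+=220
Txn 6: debit+=271
Total debits = 1127

Answer: 1127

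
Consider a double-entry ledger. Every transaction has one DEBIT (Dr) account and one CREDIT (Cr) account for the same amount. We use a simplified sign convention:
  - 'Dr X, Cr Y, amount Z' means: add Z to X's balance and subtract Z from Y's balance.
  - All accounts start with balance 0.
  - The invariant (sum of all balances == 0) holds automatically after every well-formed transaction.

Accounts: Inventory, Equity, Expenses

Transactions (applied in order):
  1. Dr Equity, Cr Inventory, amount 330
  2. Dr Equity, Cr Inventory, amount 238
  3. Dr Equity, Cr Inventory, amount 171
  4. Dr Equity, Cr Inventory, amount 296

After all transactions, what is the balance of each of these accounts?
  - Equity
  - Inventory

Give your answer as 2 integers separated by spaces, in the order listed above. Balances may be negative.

Answer: 1035 -1035

Derivation:
After txn 1 (Dr Equity, Cr Inventory, amount 330): Equity=330 Inventory=-330
After txn 2 (Dr Equity, Cr Inventory, amount 238): Equity=568 Inventory=-568
After txn 3 (Dr Equity, Cr Inventory, amount 171): Equity=739 Inventory=-739
After txn 4 (Dr Equity, Cr Inventory, amount 296): Equity=1035 Inventory=-1035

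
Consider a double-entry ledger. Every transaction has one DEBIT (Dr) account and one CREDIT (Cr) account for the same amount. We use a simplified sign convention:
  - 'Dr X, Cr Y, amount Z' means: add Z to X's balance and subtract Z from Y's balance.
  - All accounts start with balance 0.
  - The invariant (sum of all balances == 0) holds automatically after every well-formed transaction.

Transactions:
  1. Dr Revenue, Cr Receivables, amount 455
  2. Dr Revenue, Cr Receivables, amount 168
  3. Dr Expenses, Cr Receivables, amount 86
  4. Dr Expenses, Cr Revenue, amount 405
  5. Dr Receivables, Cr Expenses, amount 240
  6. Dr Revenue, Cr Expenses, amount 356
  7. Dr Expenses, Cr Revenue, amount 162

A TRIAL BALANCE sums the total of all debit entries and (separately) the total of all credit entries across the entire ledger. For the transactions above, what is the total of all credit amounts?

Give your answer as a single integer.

Answer: 1872

Derivation:
Txn 1: credit+=455
Txn 2: credit+=168
Txn 3: credit+=86
Txn 4: credit+=405
Txn 5: credit+=240
Txn 6: credit+=356
Txn 7: credit+=162
Total credits = 1872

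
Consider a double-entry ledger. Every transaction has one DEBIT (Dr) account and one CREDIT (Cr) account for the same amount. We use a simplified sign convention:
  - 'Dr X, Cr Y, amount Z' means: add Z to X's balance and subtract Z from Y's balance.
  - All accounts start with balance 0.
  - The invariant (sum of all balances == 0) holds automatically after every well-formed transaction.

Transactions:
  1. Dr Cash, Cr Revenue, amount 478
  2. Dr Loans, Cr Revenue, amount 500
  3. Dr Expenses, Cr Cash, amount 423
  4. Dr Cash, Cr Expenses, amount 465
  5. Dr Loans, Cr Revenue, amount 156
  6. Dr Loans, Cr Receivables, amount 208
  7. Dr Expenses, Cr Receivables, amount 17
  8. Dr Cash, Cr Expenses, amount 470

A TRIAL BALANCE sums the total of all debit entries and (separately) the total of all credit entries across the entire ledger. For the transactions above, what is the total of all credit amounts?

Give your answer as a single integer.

Txn 1: credit+=478
Txn 2: credit+=500
Txn 3: credit+=423
Txn 4: credit+=465
Txn 5: credit+=156
Txn 6: credit+=208
Txn 7: credit+=17
Txn 8: credit+=470
Total credits = 2717

Answer: 2717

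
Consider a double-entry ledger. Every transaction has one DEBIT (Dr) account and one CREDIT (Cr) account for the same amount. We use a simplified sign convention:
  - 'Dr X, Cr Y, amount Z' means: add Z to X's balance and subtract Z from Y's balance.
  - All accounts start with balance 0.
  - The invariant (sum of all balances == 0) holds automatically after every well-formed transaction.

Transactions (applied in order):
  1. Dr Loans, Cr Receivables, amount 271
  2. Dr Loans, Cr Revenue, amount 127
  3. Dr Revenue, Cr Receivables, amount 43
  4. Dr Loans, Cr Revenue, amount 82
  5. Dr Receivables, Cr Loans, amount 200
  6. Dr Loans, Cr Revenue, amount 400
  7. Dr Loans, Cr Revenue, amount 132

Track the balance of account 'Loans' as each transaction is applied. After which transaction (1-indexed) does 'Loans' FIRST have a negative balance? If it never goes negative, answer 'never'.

Answer: never

Derivation:
After txn 1: Loans=271
After txn 2: Loans=398
After txn 3: Loans=398
After txn 4: Loans=480
After txn 5: Loans=280
After txn 6: Loans=680
After txn 7: Loans=812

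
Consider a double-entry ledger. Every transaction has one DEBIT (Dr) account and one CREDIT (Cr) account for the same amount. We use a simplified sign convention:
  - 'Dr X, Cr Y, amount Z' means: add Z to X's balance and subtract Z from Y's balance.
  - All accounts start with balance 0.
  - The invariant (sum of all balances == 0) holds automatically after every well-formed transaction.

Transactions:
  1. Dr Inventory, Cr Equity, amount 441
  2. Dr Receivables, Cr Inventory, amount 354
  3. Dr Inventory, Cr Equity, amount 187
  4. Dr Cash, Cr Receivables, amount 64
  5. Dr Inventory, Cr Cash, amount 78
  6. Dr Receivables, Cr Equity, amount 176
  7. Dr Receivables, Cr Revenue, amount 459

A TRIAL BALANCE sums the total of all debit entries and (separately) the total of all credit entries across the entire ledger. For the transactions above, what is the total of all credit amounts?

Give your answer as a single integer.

Txn 1: credit+=441
Txn 2: credit+=354
Txn 3: credit+=187
Txn 4: credit+=64
Txn 5: credit+=78
Txn 6: credit+=176
Txn 7: credit+=459
Total credits = 1759

Answer: 1759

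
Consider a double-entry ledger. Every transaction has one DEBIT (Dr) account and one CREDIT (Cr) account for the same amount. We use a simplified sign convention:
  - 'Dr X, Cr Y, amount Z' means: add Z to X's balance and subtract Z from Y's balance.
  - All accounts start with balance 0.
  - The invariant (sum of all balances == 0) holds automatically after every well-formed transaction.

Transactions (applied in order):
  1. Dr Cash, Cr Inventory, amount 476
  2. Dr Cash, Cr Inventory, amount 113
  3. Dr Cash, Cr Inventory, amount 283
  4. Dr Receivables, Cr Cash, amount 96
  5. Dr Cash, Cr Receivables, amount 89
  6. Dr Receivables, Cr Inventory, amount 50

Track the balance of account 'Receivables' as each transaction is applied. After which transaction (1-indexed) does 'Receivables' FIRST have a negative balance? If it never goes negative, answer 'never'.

After txn 1: Receivables=0
After txn 2: Receivables=0
After txn 3: Receivables=0
After txn 4: Receivables=96
After txn 5: Receivables=7
After txn 6: Receivables=57

Answer: never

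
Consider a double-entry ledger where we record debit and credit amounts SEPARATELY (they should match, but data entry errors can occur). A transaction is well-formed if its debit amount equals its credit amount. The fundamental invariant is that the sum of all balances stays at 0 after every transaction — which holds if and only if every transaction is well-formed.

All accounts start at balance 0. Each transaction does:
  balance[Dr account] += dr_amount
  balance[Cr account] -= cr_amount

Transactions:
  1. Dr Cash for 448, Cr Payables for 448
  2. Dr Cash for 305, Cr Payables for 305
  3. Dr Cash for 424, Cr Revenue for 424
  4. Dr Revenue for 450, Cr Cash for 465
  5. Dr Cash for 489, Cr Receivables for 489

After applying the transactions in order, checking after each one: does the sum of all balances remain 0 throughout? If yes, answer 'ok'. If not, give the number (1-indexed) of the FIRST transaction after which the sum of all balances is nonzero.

After txn 1: dr=448 cr=448 sum_balances=0
After txn 2: dr=305 cr=305 sum_balances=0
After txn 3: dr=424 cr=424 sum_balances=0
After txn 4: dr=450 cr=465 sum_balances=-15
After txn 5: dr=489 cr=489 sum_balances=-15

Answer: 4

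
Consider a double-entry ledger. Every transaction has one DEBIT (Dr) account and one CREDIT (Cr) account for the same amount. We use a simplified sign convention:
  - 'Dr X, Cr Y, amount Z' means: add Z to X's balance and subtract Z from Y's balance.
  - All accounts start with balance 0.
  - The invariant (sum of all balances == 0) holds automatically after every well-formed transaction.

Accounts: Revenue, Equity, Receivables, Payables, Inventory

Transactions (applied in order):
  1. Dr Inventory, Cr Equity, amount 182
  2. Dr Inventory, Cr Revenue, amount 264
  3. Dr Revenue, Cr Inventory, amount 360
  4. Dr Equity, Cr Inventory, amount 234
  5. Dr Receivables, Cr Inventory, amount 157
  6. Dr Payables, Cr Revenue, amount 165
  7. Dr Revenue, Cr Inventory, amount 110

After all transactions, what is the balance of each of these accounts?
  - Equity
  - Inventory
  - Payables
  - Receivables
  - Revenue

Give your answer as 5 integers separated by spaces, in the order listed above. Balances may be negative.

Answer: 52 -415 165 157 41

Derivation:
After txn 1 (Dr Inventory, Cr Equity, amount 182): Equity=-182 Inventory=182
After txn 2 (Dr Inventory, Cr Revenue, amount 264): Equity=-182 Inventory=446 Revenue=-264
After txn 3 (Dr Revenue, Cr Inventory, amount 360): Equity=-182 Inventory=86 Revenue=96
After txn 4 (Dr Equity, Cr Inventory, amount 234): Equity=52 Inventory=-148 Revenue=96
After txn 5 (Dr Receivables, Cr Inventory, amount 157): Equity=52 Inventory=-305 Receivables=157 Revenue=96
After txn 6 (Dr Payables, Cr Revenue, amount 165): Equity=52 Inventory=-305 Payables=165 Receivables=157 Revenue=-69
After txn 7 (Dr Revenue, Cr Inventory, amount 110): Equity=52 Inventory=-415 Payables=165 Receivables=157 Revenue=41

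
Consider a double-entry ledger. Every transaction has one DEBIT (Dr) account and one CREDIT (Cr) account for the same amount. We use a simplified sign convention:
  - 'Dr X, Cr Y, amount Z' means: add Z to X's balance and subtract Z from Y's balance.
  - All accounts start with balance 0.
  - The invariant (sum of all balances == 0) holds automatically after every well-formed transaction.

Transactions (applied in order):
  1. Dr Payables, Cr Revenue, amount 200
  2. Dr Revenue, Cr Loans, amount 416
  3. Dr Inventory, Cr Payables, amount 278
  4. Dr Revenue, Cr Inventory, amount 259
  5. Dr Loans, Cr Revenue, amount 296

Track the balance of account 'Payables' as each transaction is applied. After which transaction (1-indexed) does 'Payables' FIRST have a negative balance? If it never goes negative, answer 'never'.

After txn 1: Payables=200
After txn 2: Payables=200
After txn 3: Payables=-78

Answer: 3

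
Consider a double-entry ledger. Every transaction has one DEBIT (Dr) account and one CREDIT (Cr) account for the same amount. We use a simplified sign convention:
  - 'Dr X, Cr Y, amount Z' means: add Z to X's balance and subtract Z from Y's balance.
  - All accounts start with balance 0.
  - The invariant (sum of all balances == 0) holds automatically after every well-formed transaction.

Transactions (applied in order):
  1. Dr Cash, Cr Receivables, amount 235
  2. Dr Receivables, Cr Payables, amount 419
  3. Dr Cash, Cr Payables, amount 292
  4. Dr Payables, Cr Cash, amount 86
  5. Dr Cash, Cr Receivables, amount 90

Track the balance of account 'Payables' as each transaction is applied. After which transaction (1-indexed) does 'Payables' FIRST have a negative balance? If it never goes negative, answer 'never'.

After txn 1: Payables=0
After txn 2: Payables=-419

Answer: 2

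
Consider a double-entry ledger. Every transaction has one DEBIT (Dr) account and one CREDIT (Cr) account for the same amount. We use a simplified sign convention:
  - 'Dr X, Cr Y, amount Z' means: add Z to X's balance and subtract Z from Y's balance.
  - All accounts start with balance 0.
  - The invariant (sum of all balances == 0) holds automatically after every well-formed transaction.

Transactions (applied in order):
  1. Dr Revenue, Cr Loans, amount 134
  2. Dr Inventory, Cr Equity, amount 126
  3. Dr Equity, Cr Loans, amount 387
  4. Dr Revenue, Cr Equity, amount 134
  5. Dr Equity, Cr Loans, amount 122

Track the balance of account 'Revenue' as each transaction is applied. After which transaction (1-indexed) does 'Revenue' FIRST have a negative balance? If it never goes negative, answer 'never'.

After txn 1: Revenue=134
After txn 2: Revenue=134
After txn 3: Revenue=134
After txn 4: Revenue=268
After txn 5: Revenue=268

Answer: never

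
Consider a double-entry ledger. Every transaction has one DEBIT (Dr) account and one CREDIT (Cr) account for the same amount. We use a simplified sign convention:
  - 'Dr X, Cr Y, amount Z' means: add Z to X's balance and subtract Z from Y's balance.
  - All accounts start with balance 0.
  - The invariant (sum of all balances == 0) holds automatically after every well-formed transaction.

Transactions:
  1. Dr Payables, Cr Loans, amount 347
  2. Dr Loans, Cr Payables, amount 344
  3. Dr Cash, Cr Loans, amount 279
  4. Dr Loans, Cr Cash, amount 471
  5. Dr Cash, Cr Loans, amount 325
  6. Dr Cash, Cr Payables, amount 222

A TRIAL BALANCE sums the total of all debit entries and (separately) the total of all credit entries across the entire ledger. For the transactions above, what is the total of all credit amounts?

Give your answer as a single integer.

Txn 1: credit+=347
Txn 2: credit+=344
Txn 3: credit+=279
Txn 4: credit+=471
Txn 5: credit+=325
Txn 6: credit+=222
Total credits = 1988

Answer: 1988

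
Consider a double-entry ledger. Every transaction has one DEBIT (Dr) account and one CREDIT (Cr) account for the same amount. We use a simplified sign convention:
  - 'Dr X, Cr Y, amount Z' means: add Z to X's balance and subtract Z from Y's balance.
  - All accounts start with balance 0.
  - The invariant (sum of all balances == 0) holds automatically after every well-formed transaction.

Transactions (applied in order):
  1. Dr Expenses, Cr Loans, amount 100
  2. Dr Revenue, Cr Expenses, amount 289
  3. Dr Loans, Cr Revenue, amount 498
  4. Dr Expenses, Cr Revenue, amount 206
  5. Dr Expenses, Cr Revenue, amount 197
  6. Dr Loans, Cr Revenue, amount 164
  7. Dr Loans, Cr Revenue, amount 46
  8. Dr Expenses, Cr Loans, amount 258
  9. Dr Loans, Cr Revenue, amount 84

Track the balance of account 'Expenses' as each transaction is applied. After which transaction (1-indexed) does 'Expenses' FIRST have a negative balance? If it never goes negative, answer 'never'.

Answer: 2

Derivation:
After txn 1: Expenses=100
After txn 2: Expenses=-189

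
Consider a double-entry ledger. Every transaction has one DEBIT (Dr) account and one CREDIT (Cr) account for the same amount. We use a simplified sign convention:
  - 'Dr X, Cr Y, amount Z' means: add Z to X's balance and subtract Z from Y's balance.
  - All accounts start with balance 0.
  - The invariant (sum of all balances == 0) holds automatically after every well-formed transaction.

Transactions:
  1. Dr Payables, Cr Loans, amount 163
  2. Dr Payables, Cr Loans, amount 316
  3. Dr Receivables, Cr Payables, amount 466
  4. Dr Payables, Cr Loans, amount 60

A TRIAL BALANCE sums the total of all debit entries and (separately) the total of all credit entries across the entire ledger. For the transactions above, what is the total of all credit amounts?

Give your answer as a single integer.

Txn 1: credit+=163
Txn 2: credit+=316
Txn 3: credit+=466
Txn 4: credit+=60
Total credits = 1005

Answer: 1005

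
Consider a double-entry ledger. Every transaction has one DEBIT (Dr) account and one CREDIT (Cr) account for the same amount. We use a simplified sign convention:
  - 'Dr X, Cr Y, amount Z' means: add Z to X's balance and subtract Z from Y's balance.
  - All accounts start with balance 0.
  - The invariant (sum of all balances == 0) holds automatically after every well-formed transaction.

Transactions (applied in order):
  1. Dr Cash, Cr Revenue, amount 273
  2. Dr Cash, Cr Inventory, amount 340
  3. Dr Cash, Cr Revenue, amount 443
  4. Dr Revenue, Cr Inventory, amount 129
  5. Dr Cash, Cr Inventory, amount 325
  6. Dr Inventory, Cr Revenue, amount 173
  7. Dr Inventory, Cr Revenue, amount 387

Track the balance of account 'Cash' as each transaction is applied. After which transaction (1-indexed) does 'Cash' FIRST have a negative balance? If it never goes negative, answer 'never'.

After txn 1: Cash=273
After txn 2: Cash=613
After txn 3: Cash=1056
After txn 4: Cash=1056
After txn 5: Cash=1381
After txn 6: Cash=1381
After txn 7: Cash=1381

Answer: never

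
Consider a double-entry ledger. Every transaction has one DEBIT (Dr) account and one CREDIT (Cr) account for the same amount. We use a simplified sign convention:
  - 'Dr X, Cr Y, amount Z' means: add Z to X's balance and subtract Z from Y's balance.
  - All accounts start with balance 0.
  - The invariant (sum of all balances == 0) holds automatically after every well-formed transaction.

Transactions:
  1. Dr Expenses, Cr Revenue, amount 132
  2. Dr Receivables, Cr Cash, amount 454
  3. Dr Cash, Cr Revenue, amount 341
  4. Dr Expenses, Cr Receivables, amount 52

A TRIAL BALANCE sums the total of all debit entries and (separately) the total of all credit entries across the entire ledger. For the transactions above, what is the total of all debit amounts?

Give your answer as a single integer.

Txn 1: debit+=132
Txn 2: debit+=454
Txn 3: debit+=341
Txn 4: debit+=52
Total debits = 979

Answer: 979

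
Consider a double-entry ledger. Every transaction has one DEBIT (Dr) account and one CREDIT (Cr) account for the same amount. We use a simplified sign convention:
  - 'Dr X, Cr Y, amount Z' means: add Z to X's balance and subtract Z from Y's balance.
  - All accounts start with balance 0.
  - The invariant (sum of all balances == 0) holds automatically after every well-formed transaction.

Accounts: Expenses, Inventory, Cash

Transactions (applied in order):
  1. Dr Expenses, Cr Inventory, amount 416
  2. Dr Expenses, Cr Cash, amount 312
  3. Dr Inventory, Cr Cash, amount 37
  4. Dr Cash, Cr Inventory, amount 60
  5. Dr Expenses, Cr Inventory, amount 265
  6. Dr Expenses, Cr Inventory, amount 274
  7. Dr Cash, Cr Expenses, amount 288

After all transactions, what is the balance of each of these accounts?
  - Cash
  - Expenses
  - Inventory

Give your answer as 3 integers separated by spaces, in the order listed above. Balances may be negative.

Answer: -1 979 -978

Derivation:
After txn 1 (Dr Expenses, Cr Inventory, amount 416): Expenses=416 Inventory=-416
After txn 2 (Dr Expenses, Cr Cash, amount 312): Cash=-312 Expenses=728 Inventory=-416
After txn 3 (Dr Inventory, Cr Cash, amount 37): Cash=-349 Expenses=728 Inventory=-379
After txn 4 (Dr Cash, Cr Inventory, amount 60): Cash=-289 Expenses=728 Inventory=-439
After txn 5 (Dr Expenses, Cr Inventory, amount 265): Cash=-289 Expenses=993 Inventory=-704
After txn 6 (Dr Expenses, Cr Inventory, amount 274): Cash=-289 Expenses=1267 Inventory=-978
After txn 7 (Dr Cash, Cr Expenses, amount 288): Cash=-1 Expenses=979 Inventory=-978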